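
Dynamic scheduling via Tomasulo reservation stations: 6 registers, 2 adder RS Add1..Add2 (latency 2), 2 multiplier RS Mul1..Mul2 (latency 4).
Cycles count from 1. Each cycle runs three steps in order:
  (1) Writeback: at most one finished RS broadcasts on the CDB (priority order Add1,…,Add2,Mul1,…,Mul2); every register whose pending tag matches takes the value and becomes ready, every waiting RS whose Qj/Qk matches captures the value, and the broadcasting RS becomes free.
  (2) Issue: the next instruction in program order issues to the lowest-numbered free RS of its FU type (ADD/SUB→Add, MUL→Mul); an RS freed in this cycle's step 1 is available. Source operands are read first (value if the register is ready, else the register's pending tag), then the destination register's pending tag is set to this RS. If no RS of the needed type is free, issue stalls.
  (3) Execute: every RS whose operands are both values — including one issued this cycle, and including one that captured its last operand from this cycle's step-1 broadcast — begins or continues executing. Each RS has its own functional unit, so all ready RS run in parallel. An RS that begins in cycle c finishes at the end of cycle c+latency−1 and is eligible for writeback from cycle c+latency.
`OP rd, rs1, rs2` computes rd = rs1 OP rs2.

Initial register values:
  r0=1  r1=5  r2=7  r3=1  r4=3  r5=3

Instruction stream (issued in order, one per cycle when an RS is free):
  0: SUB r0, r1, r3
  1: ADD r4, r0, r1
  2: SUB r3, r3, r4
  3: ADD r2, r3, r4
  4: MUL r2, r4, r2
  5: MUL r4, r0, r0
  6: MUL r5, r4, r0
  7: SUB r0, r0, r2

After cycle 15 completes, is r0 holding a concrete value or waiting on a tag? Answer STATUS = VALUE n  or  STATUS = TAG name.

STATUS = VALUE -5

cycle 1: issue SUB r0<-Add1 // r0:Add1,r1:5,r2:7,r3:1,r4:3,r5:3
cycle 2: issue ADD r4<-Add2 // r0:Add1,r1:5,r2:7,r3:1,r4:Add2,r5:3
cycle 3: CDB Add1=4; issue SUB r3<-Add1 // r0:4,r1:5,r2:7,r3:Add1,r4:Add2,r5:3
cycle 4: stall // r0:4,r1:5,r2:7,r3:Add1,r4:Add2,r5:3
cycle 5: CDB Add2=9; issue ADD r2<-Add2 // r0:4,r1:5,r2:Add2,r3:Add1,r4:9,r5:3
cycle 6: issue MUL r2<-Mul1 // r0:4,r1:5,r2:Mul1,r3:Add1,r4:9,r5:3
cycle 7: CDB Add1=-8; issue MUL r4<-Mul2 // r0:4,r1:5,r2:Mul1,r3:-8,r4:Mul2,r5:3
cycle 8: stall // r0:4,r1:5,r2:Mul1,r3:-8,r4:Mul2,r5:3
cycle 9: CDB Add2=1; stall // r0:4,r1:5,r2:Mul1,r3:-8,r4:Mul2,r5:3
cycle 10: stall // r0:4,r1:5,r2:Mul1,r3:-8,r4:Mul2,r5:3
cycle 11: CDB Mul2=16; issue MUL r5<-Mul2 // r0:4,r1:5,r2:Mul1,r3:-8,r4:16,r5:Mul2
cycle 12: issue SUB r0<-Add1 // r0:Add1,r1:5,r2:Mul1,r3:-8,r4:16,r5:Mul2
cycle 13: CDB Mul1=9 // r0:Add1,r1:5,r2:9,r3:-8,r4:16,r5:Mul2
cycle 14: - // r0:Add1,r1:5,r2:9,r3:-8,r4:16,r5:Mul2
cycle 15: CDB Add1=-5 // r0:-5,r1:5,r2:9,r3:-8,r4:16,r5:Mul2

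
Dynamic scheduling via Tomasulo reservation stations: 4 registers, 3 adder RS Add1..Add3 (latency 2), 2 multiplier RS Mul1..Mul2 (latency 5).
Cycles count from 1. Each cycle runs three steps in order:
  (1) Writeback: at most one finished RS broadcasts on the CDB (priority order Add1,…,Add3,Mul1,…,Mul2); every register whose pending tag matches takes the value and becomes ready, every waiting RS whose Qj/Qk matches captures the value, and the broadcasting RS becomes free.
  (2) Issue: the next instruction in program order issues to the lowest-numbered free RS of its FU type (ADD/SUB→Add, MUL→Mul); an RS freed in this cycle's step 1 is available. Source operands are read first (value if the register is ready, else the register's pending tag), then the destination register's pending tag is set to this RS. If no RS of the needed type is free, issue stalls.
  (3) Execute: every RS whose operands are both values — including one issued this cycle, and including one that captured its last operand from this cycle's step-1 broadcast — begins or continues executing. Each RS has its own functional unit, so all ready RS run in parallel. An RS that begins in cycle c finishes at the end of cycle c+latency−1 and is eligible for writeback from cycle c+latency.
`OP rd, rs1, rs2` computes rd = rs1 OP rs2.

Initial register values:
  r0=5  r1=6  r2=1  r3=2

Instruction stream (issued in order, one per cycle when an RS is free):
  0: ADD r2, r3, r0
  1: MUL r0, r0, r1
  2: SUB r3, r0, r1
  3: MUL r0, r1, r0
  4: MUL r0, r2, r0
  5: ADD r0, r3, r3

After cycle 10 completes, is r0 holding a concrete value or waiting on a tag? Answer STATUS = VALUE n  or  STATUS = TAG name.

cycle 1: issue ADD r2<-Add1 // r0:5,r1:6,r2:Add1,r3:2
cycle 2: issue MUL r0<-Mul1 // r0:Mul1,r1:6,r2:Add1,r3:2
cycle 3: CDB Add1=7; issue SUB r3<-Add1 // r0:Mul1,r1:6,r2:7,r3:Add1
cycle 4: issue MUL r0<-Mul2 // r0:Mul2,r1:6,r2:7,r3:Add1
cycle 5: stall // r0:Mul2,r1:6,r2:7,r3:Add1
cycle 6: stall // r0:Mul2,r1:6,r2:7,r3:Add1
cycle 7: CDB Mul1=30; issue MUL r0<-Mul1 // r0:Mul1,r1:6,r2:7,r3:Add1
cycle 8: issue ADD r0<-Add2 // r0:Add2,r1:6,r2:7,r3:Add1
cycle 9: CDB Add1=24 // r0:Add2,r1:6,r2:7,r3:24
cycle 10: - // r0:Add2,r1:6,r2:7,r3:24

STATUS = TAG Add2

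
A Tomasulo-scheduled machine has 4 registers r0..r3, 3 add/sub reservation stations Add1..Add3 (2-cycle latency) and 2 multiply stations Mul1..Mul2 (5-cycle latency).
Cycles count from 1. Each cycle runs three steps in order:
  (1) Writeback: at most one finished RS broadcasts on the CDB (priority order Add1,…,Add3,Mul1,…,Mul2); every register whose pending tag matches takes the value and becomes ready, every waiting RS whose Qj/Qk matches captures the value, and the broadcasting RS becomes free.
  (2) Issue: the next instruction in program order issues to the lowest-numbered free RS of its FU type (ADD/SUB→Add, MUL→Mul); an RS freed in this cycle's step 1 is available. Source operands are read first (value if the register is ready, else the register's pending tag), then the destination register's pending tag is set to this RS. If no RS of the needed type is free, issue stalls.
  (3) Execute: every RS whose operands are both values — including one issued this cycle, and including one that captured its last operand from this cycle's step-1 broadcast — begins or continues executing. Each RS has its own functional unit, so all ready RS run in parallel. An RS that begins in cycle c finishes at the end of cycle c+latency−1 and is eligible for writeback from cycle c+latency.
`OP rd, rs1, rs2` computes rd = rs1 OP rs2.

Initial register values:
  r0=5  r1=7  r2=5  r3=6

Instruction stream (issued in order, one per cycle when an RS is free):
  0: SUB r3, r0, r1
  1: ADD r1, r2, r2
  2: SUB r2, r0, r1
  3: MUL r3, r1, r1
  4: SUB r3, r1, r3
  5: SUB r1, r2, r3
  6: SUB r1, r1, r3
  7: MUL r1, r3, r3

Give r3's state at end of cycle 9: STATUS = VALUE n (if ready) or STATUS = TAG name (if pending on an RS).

cycle 1: issue SUB r3<-Add1 // r0:5,r1:7,r2:5,r3:Add1
cycle 2: issue ADD r1<-Add2 // r0:5,r1:Add2,r2:5,r3:Add1
cycle 3: CDB Add1=-2; issue SUB r2<-Add1 // r0:5,r1:Add2,r2:Add1,r3:-2
cycle 4: CDB Add2=10; issue MUL r3<-Mul1 // r0:5,r1:10,r2:Add1,r3:Mul1
cycle 5: issue SUB r3<-Add2 // r0:5,r1:10,r2:Add1,r3:Add2
cycle 6: CDB Add1=-5; issue SUB r1<-Add1 // r0:5,r1:Add1,r2:-5,r3:Add2
cycle 7: issue SUB r1<-Add3 // r0:5,r1:Add3,r2:-5,r3:Add2
cycle 8: issue MUL r1<-Mul2 // r0:5,r1:Mul2,r2:-5,r3:Add2
cycle 9: CDB Mul1=100 // r0:5,r1:Mul2,r2:-5,r3:Add2

STATUS = TAG Add2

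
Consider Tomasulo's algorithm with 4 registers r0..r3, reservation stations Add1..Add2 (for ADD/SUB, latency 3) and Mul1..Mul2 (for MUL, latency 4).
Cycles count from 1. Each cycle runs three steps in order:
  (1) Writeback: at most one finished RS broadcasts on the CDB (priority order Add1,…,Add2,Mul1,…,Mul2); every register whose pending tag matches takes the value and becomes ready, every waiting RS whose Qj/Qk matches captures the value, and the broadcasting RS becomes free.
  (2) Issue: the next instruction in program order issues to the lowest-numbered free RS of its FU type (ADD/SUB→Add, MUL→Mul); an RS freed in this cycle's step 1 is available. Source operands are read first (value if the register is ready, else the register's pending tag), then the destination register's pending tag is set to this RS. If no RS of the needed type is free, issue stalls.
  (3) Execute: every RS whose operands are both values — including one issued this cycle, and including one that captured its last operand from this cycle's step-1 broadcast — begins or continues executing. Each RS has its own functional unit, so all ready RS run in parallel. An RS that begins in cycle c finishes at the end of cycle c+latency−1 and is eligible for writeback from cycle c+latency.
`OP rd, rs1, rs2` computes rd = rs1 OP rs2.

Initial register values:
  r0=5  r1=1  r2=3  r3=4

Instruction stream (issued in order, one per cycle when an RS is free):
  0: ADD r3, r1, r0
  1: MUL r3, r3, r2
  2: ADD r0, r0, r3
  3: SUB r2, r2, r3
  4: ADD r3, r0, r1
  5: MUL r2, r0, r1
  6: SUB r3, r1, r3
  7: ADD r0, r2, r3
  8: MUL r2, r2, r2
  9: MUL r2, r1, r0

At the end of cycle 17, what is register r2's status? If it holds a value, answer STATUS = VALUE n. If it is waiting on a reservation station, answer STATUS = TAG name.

  c1: issue ADD r3<-Add1  regs: r0:5,r1:1,r2:3,r3:Add1
  c2: issue MUL r3<-Mul1  regs: r0:5,r1:1,r2:3,r3:Mul1
  c3: issue ADD r0<-Add2  regs: r0:Add2,r1:1,r2:3,r3:Mul1
  c4: CDB Add1=6; issue SUB r2<-Add1  regs: r0:Add2,r1:1,r2:Add1,r3:Mul1
  c5: stall  regs: r0:Add2,r1:1,r2:Add1,r3:Mul1
  c6: stall  regs: r0:Add2,r1:1,r2:Add1,r3:Mul1
  c7: stall  regs: r0:Add2,r1:1,r2:Add1,r3:Mul1
  c8: CDB Mul1=18; stall  regs: r0:Add2,r1:1,r2:Add1,r3:18
  c9: stall  regs: r0:Add2,r1:1,r2:Add1,r3:18
  c10: stall  regs: r0:Add2,r1:1,r2:Add1,r3:18
  c11: CDB Add1=-15; issue ADD r3<-Add1  regs: r0:Add2,r1:1,r2:-15,r3:Add1
  c12: CDB Add2=23; issue MUL r2<-Mul1  regs: r0:23,r1:1,r2:Mul1,r3:Add1
  c13: issue SUB r3<-Add2  regs: r0:23,r1:1,r2:Mul1,r3:Add2
  c14: stall  regs: r0:23,r1:1,r2:Mul1,r3:Add2
  c15: CDB Add1=24; issue ADD r0<-Add1  regs: r0:Add1,r1:1,r2:Mul1,r3:Add2
  c16: CDB Mul1=23; issue MUL r2<-Mul1  regs: r0:Add1,r1:1,r2:Mul1,r3:Add2
  c17: issue MUL r2<-Mul2  regs: r0:Add1,r1:1,r2:Mul2,r3:Add2

STATUS = TAG Mul2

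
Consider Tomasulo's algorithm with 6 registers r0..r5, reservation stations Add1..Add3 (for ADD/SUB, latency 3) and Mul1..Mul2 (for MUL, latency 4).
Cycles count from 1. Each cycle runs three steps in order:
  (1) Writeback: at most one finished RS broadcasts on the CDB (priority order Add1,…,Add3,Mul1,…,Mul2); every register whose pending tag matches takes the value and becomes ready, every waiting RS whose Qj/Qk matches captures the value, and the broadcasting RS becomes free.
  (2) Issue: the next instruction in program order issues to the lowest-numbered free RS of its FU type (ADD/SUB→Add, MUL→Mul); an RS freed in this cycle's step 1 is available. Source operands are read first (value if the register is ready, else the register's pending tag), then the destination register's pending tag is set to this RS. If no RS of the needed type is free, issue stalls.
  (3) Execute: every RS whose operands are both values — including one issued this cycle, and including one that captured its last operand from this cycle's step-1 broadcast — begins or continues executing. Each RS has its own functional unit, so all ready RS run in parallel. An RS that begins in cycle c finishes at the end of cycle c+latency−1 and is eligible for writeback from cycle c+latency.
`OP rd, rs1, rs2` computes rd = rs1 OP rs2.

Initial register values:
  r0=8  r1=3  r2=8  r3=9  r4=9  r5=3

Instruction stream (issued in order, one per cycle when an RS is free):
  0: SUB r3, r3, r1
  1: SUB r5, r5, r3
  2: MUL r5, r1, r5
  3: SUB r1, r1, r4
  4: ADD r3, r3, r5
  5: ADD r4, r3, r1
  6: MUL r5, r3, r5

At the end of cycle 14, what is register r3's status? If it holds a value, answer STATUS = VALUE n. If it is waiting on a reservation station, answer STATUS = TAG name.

cycle 1: issue SUB r3<-Add1 // r0:8,r1:3,r2:8,r3:Add1,r4:9,r5:3
cycle 2: issue SUB r5<-Add2 // r0:8,r1:3,r2:8,r3:Add1,r4:9,r5:Add2
cycle 3: issue MUL r5<-Mul1 // r0:8,r1:3,r2:8,r3:Add1,r4:9,r5:Mul1
cycle 4: CDB Add1=6; issue SUB r1<-Add1 // r0:8,r1:Add1,r2:8,r3:6,r4:9,r5:Mul1
cycle 5: issue ADD r3<-Add3 // r0:8,r1:Add1,r2:8,r3:Add3,r4:9,r5:Mul1
cycle 6: stall // r0:8,r1:Add1,r2:8,r3:Add3,r4:9,r5:Mul1
cycle 7: CDB Add1=-6; issue ADD r4<-Add1 // r0:8,r1:-6,r2:8,r3:Add3,r4:Add1,r5:Mul1
cycle 8: CDB Add2=-3; issue MUL r5<-Mul2 // r0:8,r1:-6,r2:8,r3:Add3,r4:Add1,r5:Mul2
cycle 9: - // r0:8,r1:-6,r2:8,r3:Add3,r4:Add1,r5:Mul2
cycle 10: - // r0:8,r1:-6,r2:8,r3:Add3,r4:Add1,r5:Mul2
cycle 11: - // r0:8,r1:-6,r2:8,r3:Add3,r4:Add1,r5:Mul2
cycle 12: CDB Mul1=-9 // r0:8,r1:-6,r2:8,r3:Add3,r4:Add1,r5:Mul2
cycle 13: - // r0:8,r1:-6,r2:8,r3:Add3,r4:Add1,r5:Mul2
cycle 14: - // r0:8,r1:-6,r2:8,r3:Add3,r4:Add1,r5:Mul2

STATUS = TAG Add3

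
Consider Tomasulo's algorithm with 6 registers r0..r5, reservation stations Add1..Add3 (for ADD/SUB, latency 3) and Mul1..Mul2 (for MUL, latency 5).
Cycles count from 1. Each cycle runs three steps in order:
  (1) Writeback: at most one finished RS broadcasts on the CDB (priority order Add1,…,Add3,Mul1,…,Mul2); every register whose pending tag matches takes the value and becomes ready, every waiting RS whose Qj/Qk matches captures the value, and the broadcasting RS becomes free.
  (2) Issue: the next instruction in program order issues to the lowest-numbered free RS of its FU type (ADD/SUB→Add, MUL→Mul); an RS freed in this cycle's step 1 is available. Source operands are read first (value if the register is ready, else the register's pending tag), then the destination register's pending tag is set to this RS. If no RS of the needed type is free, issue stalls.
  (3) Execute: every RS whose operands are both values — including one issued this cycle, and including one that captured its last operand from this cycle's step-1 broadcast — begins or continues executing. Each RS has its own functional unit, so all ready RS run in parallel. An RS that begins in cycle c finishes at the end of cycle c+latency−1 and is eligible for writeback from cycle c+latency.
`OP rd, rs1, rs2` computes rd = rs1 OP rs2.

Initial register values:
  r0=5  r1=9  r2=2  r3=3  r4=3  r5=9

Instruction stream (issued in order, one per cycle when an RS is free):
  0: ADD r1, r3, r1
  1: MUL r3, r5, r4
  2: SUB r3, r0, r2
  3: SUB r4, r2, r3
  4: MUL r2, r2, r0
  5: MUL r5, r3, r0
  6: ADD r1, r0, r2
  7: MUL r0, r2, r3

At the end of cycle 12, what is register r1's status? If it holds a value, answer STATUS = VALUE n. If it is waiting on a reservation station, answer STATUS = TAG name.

cycle 1: issue ADD r1<-Add1 // r0:5,r1:Add1,r2:2,r3:3,r4:3,r5:9
cycle 2: issue MUL r3<-Mul1 // r0:5,r1:Add1,r2:2,r3:Mul1,r4:3,r5:9
cycle 3: issue SUB r3<-Add2 // r0:5,r1:Add1,r2:2,r3:Add2,r4:3,r5:9
cycle 4: CDB Add1=12; issue SUB r4<-Add1 // r0:5,r1:12,r2:2,r3:Add2,r4:Add1,r5:9
cycle 5: issue MUL r2<-Mul2 // r0:5,r1:12,r2:Mul2,r3:Add2,r4:Add1,r5:9
cycle 6: CDB Add2=3; stall // r0:5,r1:12,r2:Mul2,r3:3,r4:Add1,r5:9
cycle 7: CDB Mul1=27; issue MUL r5<-Mul1 // r0:5,r1:12,r2:Mul2,r3:3,r4:Add1,r5:Mul1
cycle 8: issue ADD r1<-Add2 // r0:5,r1:Add2,r2:Mul2,r3:3,r4:Add1,r5:Mul1
cycle 9: CDB Add1=-1; stall // r0:5,r1:Add2,r2:Mul2,r3:3,r4:-1,r5:Mul1
cycle 10: CDB Mul2=10; issue MUL r0<-Mul2 // r0:Mul2,r1:Add2,r2:10,r3:3,r4:-1,r5:Mul1
cycle 11: - // r0:Mul2,r1:Add2,r2:10,r3:3,r4:-1,r5:Mul1
cycle 12: CDB Mul1=15 // r0:Mul2,r1:Add2,r2:10,r3:3,r4:-1,r5:15

STATUS = TAG Add2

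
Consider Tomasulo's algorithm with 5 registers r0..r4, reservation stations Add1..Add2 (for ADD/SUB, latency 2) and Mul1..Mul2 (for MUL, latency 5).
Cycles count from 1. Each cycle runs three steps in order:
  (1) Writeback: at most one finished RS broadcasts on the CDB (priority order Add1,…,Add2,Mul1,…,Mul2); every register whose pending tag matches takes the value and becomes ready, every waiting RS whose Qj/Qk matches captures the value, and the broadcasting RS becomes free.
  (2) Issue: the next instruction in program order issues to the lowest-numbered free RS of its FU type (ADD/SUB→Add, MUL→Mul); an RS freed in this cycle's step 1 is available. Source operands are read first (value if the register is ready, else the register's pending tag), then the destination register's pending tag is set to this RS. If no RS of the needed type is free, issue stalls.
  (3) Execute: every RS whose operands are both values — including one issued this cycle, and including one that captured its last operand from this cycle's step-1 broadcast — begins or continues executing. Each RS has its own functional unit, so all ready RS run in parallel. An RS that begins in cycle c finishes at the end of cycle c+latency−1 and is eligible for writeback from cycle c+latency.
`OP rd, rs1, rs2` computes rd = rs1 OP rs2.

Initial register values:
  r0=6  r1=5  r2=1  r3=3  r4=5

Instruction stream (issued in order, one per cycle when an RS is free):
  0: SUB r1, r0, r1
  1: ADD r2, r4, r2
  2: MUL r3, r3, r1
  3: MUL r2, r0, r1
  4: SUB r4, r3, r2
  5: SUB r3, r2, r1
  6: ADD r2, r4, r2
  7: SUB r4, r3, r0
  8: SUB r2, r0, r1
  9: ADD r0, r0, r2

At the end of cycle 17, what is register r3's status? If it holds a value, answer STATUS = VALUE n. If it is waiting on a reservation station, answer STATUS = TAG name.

c1: issue SUB r1<-Add1 | r0:6,r1:Add1,r2:1,r3:3,r4:5
c2: issue ADD r2<-Add2 | r0:6,r1:Add1,r2:Add2,r3:3,r4:5
c3: CDB Add1=1; issue MUL r3<-Mul1 | r0:6,r1:1,r2:Add2,r3:Mul1,r4:5
c4: CDB Add2=6; issue MUL r2<-Mul2 | r0:6,r1:1,r2:Mul2,r3:Mul1,r4:5
c5: issue SUB r4<-Add1 | r0:6,r1:1,r2:Mul2,r3:Mul1,r4:Add1
c6: issue SUB r3<-Add2 | r0:6,r1:1,r2:Mul2,r3:Add2,r4:Add1
c7: stall | r0:6,r1:1,r2:Mul2,r3:Add2,r4:Add1
c8: CDB Mul1=3; stall | r0:6,r1:1,r2:Mul2,r3:Add2,r4:Add1
c9: CDB Mul2=6; stall | r0:6,r1:1,r2:6,r3:Add2,r4:Add1
c10: stall | r0:6,r1:1,r2:6,r3:Add2,r4:Add1
c11: CDB Add1=-3; issue ADD r2<-Add1 | r0:6,r1:1,r2:Add1,r3:Add2,r4:-3
c12: CDB Add2=5; issue SUB r4<-Add2 | r0:6,r1:1,r2:Add1,r3:5,r4:Add2
c13: CDB Add1=3; issue SUB r2<-Add1 | r0:6,r1:1,r2:Add1,r3:5,r4:Add2
c14: CDB Add2=-1; issue ADD r0<-Add2 | r0:Add2,r1:1,r2:Add1,r3:5,r4:-1
c15: CDB Add1=5 | r0:Add2,r1:1,r2:5,r3:5,r4:-1
c16: - | r0:Add2,r1:1,r2:5,r3:5,r4:-1
c17: CDB Add2=11 | r0:11,r1:1,r2:5,r3:5,r4:-1

STATUS = VALUE 5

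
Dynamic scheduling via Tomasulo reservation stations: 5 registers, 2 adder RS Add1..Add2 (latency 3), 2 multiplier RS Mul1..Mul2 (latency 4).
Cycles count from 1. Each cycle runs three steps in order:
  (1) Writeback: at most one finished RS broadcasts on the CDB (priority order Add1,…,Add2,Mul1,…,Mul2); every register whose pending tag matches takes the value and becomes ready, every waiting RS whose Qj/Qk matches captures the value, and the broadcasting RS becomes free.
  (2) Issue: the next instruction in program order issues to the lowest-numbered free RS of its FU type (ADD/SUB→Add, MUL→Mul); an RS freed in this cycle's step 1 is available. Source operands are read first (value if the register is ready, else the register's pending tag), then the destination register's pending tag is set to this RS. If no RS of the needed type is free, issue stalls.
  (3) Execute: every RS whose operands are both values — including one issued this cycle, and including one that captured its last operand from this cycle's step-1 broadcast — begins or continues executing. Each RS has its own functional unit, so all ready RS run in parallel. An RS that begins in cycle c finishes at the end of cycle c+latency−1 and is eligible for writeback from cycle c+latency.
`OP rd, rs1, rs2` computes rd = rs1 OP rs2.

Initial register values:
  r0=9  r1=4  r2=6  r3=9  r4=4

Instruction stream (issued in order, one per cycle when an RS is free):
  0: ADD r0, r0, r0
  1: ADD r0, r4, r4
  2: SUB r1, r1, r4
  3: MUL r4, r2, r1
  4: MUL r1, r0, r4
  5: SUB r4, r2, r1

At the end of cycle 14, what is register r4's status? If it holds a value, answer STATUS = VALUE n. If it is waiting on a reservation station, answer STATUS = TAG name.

STATUS = TAG Add1

cycle 1: issue ADD r0<-Add1 // r0:Add1,r1:4,r2:6,r3:9,r4:4
cycle 2: issue ADD r0<-Add2 // r0:Add2,r1:4,r2:6,r3:9,r4:4
cycle 3: stall // r0:Add2,r1:4,r2:6,r3:9,r4:4
cycle 4: CDB Add1=18; issue SUB r1<-Add1 // r0:Add2,r1:Add1,r2:6,r3:9,r4:4
cycle 5: CDB Add2=8; issue MUL r4<-Mul1 // r0:8,r1:Add1,r2:6,r3:9,r4:Mul1
cycle 6: issue MUL r1<-Mul2 // r0:8,r1:Mul2,r2:6,r3:9,r4:Mul1
cycle 7: CDB Add1=0; issue SUB r4<-Add1 // r0:8,r1:Mul2,r2:6,r3:9,r4:Add1
cycle 8: - // r0:8,r1:Mul2,r2:6,r3:9,r4:Add1
cycle 9: - // r0:8,r1:Mul2,r2:6,r3:9,r4:Add1
cycle 10: - // r0:8,r1:Mul2,r2:6,r3:9,r4:Add1
cycle 11: CDB Mul1=0 // r0:8,r1:Mul2,r2:6,r3:9,r4:Add1
cycle 12: - // r0:8,r1:Mul2,r2:6,r3:9,r4:Add1
cycle 13: - // r0:8,r1:Mul2,r2:6,r3:9,r4:Add1
cycle 14: - // r0:8,r1:Mul2,r2:6,r3:9,r4:Add1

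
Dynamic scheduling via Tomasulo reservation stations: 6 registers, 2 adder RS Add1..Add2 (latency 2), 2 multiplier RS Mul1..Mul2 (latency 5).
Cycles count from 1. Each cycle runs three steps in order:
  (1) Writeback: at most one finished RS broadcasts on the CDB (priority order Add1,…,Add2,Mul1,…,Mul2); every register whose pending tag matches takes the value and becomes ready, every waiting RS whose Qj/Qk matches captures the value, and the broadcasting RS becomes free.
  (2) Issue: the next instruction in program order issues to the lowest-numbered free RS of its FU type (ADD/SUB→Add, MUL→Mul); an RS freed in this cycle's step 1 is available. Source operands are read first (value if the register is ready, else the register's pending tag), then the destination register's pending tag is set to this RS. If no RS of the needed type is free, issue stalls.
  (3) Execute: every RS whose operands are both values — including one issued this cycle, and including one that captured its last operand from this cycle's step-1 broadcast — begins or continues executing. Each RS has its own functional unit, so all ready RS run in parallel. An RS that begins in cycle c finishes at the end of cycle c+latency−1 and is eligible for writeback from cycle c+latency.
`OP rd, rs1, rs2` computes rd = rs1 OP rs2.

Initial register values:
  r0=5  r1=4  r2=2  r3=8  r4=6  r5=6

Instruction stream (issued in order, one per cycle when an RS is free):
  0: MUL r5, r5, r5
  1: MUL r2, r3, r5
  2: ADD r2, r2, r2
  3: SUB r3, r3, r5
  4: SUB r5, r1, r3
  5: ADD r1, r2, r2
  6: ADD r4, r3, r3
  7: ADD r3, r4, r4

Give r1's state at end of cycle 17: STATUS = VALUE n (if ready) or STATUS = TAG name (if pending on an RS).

STATUS = VALUE 1152

c1: issue MUL r5<-Mul1 | r0:5,r1:4,r2:2,r3:8,r4:6,r5:Mul1
c2: issue MUL r2<-Mul2 | r0:5,r1:4,r2:Mul2,r3:8,r4:6,r5:Mul1
c3: issue ADD r2<-Add1 | r0:5,r1:4,r2:Add1,r3:8,r4:6,r5:Mul1
c4: issue SUB r3<-Add2 | r0:5,r1:4,r2:Add1,r3:Add2,r4:6,r5:Mul1
c5: stall | r0:5,r1:4,r2:Add1,r3:Add2,r4:6,r5:Mul1
c6: CDB Mul1=36; stall | r0:5,r1:4,r2:Add1,r3:Add2,r4:6,r5:36
c7: stall | r0:5,r1:4,r2:Add1,r3:Add2,r4:6,r5:36
c8: CDB Add2=-28; issue SUB r5<-Add2 | r0:5,r1:4,r2:Add1,r3:-28,r4:6,r5:Add2
c9: stall | r0:5,r1:4,r2:Add1,r3:-28,r4:6,r5:Add2
c10: CDB Add2=32; issue ADD r1<-Add2 | r0:5,r1:Add2,r2:Add1,r3:-28,r4:6,r5:32
c11: CDB Mul2=288; stall | r0:5,r1:Add2,r2:Add1,r3:-28,r4:6,r5:32
c12: stall | r0:5,r1:Add2,r2:Add1,r3:-28,r4:6,r5:32
c13: CDB Add1=576; issue ADD r4<-Add1 | r0:5,r1:Add2,r2:576,r3:-28,r4:Add1,r5:32
c14: stall | r0:5,r1:Add2,r2:576,r3:-28,r4:Add1,r5:32
c15: CDB Add1=-56; issue ADD r3<-Add1 | r0:5,r1:Add2,r2:576,r3:Add1,r4:-56,r5:32
c16: CDB Add2=1152 | r0:5,r1:1152,r2:576,r3:Add1,r4:-56,r5:32
c17: CDB Add1=-112 | r0:5,r1:1152,r2:576,r3:-112,r4:-56,r5:32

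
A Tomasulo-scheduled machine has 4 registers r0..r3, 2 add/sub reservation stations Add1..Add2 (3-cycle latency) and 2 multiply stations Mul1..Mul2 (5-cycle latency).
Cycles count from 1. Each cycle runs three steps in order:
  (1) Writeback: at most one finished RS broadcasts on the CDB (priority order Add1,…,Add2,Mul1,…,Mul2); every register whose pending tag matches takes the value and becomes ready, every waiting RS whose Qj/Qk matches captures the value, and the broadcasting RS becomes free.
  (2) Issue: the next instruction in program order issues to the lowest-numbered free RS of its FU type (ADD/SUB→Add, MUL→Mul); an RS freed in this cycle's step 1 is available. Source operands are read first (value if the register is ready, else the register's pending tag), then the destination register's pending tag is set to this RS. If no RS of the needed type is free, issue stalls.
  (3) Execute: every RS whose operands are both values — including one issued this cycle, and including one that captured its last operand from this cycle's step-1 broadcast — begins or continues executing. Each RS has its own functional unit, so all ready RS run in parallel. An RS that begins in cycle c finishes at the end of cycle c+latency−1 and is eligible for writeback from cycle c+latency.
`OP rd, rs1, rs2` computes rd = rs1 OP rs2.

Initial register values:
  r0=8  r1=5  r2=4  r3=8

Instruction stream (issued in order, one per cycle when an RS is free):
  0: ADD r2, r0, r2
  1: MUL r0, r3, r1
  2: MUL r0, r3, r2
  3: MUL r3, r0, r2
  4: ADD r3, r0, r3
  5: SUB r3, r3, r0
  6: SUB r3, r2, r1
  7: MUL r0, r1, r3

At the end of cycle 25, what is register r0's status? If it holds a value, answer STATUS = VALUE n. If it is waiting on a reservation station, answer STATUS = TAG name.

  c1: issue ADD r2<-Add1  regs: r0:8,r1:5,r2:Add1,r3:8
  c2: issue MUL r0<-Mul1  regs: r0:Mul1,r1:5,r2:Add1,r3:8
  c3: issue MUL r0<-Mul2  regs: r0:Mul2,r1:5,r2:Add1,r3:8
  c4: CDB Add1=12; stall  regs: r0:Mul2,r1:5,r2:12,r3:8
  c5: stall  regs: r0:Mul2,r1:5,r2:12,r3:8
  c6: stall  regs: r0:Mul2,r1:5,r2:12,r3:8
  c7: CDB Mul1=40; issue MUL r3<-Mul1  regs: r0:Mul2,r1:5,r2:12,r3:Mul1
  c8: issue ADD r3<-Add1  regs: r0:Mul2,r1:5,r2:12,r3:Add1
  c9: CDB Mul2=96; issue SUB r3<-Add2  regs: r0:96,r1:5,r2:12,r3:Add2
  c10: stall  regs: r0:96,r1:5,r2:12,r3:Add2
  c11: stall  regs: r0:96,r1:5,r2:12,r3:Add2
  c12: stall  regs: r0:96,r1:5,r2:12,r3:Add2
  c13: stall  regs: r0:96,r1:5,r2:12,r3:Add2
  c14: CDB Mul1=1152; stall  regs: r0:96,r1:5,r2:12,r3:Add2
  c15: stall  regs: r0:96,r1:5,r2:12,r3:Add2
  c16: stall  regs: r0:96,r1:5,r2:12,r3:Add2
  c17: CDB Add1=1248; issue SUB r3<-Add1  regs: r0:96,r1:5,r2:12,r3:Add1
  c18: issue MUL r0<-Mul1  regs: r0:Mul1,r1:5,r2:12,r3:Add1
  c19: -  regs: r0:Mul1,r1:5,r2:12,r3:Add1
  c20: CDB Add1=7  regs: r0:Mul1,r1:5,r2:12,r3:7
  c21: CDB Add2=1152  regs: r0:Mul1,r1:5,r2:12,r3:7
  c22: -  regs: r0:Mul1,r1:5,r2:12,r3:7
  c23: -  regs: r0:Mul1,r1:5,r2:12,r3:7
  c24: -  regs: r0:Mul1,r1:5,r2:12,r3:7
  c25: CDB Mul1=35  regs: r0:35,r1:5,r2:12,r3:7

STATUS = VALUE 35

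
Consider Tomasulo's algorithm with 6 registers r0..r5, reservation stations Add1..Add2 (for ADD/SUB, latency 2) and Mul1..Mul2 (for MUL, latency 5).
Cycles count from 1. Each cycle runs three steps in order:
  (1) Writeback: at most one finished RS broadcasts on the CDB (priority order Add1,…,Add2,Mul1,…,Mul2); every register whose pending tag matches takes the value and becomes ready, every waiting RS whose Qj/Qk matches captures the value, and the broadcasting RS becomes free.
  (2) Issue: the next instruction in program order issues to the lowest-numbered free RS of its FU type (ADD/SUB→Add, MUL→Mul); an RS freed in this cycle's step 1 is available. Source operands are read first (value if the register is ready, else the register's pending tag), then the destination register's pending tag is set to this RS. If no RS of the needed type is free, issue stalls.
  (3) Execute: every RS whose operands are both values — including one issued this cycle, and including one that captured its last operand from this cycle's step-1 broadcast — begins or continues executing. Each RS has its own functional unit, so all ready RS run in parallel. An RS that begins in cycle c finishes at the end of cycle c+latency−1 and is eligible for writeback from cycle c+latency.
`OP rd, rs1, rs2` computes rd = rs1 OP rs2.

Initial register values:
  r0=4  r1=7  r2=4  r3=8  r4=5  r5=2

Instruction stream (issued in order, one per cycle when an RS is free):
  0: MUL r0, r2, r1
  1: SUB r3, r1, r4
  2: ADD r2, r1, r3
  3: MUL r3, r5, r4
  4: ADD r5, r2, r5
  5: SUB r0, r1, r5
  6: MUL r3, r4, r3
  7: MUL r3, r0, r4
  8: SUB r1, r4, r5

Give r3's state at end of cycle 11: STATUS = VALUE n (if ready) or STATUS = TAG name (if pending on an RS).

STATUS = TAG Mul2

cycle 1: issue MUL r0<-Mul1 // r0:Mul1,r1:7,r2:4,r3:8,r4:5,r5:2
cycle 2: issue SUB r3<-Add1 // r0:Mul1,r1:7,r2:4,r3:Add1,r4:5,r5:2
cycle 3: issue ADD r2<-Add2 // r0:Mul1,r1:7,r2:Add2,r3:Add1,r4:5,r5:2
cycle 4: CDB Add1=2; issue MUL r3<-Mul2 // r0:Mul1,r1:7,r2:Add2,r3:Mul2,r4:5,r5:2
cycle 5: issue ADD r5<-Add1 // r0:Mul1,r1:7,r2:Add2,r3:Mul2,r4:5,r5:Add1
cycle 6: CDB Add2=9; issue SUB r0<-Add2 // r0:Add2,r1:7,r2:9,r3:Mul2,r4:5,r5:Add1
cycle 7: CDB Mul1=28; issue MUL r3<-Mul1 // r0:Add2,r1:7,r2:9,r3:Mul1,r4:5,r5:Add1
cycle 8: CDB Add1=11; stall // r0:Add2,r1:7,r2:9,r3:Mul1,r4:5,r5:11
cycle 9: CDB Mul2=10; issue MUL r3<-Mul2 // r0:Add2,r1:7,r2:9,r3:Mul2,r4:5,r5:11
cycle 10: CDB Add2=-4; issue SUB r1<-Add1 // r0:-4,r1:Add1,r2:9,r3:Mul2,r4:5,r5:11
cycle 11: - // r0:-4,r1:Add1,r2:9,r3:Mul2,r4:5,r5:11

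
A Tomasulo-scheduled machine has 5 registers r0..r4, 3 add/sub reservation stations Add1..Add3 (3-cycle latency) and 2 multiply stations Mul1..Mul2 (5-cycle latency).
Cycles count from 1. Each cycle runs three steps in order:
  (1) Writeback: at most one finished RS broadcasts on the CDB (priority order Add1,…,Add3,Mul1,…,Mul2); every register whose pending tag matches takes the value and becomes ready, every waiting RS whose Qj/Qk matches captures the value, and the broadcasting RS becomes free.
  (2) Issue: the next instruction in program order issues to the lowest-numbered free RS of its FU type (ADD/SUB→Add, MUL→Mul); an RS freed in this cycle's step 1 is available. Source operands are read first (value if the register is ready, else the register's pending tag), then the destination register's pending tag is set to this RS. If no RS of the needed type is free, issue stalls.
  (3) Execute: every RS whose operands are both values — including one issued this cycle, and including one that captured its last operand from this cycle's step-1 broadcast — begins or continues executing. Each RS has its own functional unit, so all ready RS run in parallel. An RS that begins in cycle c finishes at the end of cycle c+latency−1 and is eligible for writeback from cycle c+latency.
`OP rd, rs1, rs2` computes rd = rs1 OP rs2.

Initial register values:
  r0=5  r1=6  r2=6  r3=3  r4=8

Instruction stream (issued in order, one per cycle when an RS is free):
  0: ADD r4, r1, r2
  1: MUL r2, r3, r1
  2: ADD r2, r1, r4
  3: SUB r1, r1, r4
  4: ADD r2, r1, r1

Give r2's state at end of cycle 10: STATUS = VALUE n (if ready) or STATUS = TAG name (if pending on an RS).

STATUS = VALUE -12

c1: issue ADD r4<-Add1 | r0:5,r1:6,r2:6,r3:3,r4:Add1
c2: issue MUL r2<-Mul1 | r0:5,r1:6,r2:Mul1,r3:3,r4:Add1
c3: issue ADD r2<-Add2 | r0:5,r1:6,r2:Add2,r3:3,r4:Add1
c4: CDB Add1=12; issue SUB r1<-Add1 | r0:5,r1:Add1,r2:Add2,r3:3,r4:12
c5: issue ADD r2<-Add3 | r0:5,r1:Add1,r2:Add3,r3:3,r4:12
c6: - | r0:5,r1:Add1,r2:Add3,r3:3,r4:12
c7: CDB Add1=-6 | r0:5,r1:-6,r2:Add3,r3:3,r4:12
c8: CDB Add2=18 | r0:5,r1:-6,r2:Add3,r3:3,r4:12
c9: CDB Mul1=18 | r0:5,r1:-6,r2:Add3,r3:3,r4:12
c10: CDB Add3=-12 | r0:5,r1:-6,r2:-12,r3:3,r4:12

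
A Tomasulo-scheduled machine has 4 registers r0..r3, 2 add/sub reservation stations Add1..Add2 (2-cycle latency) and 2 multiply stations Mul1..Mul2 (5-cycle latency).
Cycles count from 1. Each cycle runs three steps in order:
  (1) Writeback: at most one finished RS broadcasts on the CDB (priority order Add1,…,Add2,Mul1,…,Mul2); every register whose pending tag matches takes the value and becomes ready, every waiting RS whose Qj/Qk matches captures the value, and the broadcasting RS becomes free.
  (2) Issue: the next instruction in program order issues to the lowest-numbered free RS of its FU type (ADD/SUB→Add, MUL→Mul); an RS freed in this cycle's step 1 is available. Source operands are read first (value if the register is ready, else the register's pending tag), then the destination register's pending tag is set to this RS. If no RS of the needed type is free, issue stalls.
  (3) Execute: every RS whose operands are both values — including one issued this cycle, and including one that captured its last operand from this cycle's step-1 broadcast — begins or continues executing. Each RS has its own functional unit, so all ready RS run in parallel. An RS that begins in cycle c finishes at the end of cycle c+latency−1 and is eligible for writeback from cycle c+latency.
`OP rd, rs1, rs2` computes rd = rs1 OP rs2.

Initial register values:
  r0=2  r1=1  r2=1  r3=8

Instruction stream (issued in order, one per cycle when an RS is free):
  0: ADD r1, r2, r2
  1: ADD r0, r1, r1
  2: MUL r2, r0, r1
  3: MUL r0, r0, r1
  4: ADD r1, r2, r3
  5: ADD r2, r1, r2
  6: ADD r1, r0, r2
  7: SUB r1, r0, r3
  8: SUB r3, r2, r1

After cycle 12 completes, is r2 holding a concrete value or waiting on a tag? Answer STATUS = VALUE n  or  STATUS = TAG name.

STATUS = TAG Add2

  c1: issue ADD r1<-Add1  regs: r0:2,r1:Add1,r2:1,r3:8
  c2: issue ADD r0<-Add2  regs: r0:Add2,r1:Add1,r2:1,r3:8
  c3: CDB Add1=2; issue MUL r2<-Mul1  regs: r0:Add2,r1:2,r2:Mul1,r3:8
  c4: issue MUL r0<-Mul2  regs: r0:Mul2,r1:2,r2:Mul1,r3:8
  c5: CDB Add2=4; issue ADD r1<-Add1  regs: r0:Mul2,r1:Add1,r2:Mul1,r3:8
  c6: issue ADD r2<-Add2  regs: r0:Mul2,r1:Add1,r2:Add2,r3:8
  c7: stall  regs: r0:Mul2,r1:Add1,r2:Add2,r3:8
  c8: stall  regs: r0:Mul2,r1:Add1,r2:Add2,r3:8
  c9: stall  regs: r0:Mul2,r1:Add1,r2:Add2,r3:8
  c10: CDB Mul1=8; stall  regs: r0:Mul2,r1:Add1,r2:Add2,r3:8
  c11: CDB Mul2=8; stall  regs: r0:8,r1:Add1,r2:Add2,r3:8
  c12: CDB Add1=16; issue ADD r1<-Add1  regs: r0:8,r1:Add1,r2:Add2,r3:8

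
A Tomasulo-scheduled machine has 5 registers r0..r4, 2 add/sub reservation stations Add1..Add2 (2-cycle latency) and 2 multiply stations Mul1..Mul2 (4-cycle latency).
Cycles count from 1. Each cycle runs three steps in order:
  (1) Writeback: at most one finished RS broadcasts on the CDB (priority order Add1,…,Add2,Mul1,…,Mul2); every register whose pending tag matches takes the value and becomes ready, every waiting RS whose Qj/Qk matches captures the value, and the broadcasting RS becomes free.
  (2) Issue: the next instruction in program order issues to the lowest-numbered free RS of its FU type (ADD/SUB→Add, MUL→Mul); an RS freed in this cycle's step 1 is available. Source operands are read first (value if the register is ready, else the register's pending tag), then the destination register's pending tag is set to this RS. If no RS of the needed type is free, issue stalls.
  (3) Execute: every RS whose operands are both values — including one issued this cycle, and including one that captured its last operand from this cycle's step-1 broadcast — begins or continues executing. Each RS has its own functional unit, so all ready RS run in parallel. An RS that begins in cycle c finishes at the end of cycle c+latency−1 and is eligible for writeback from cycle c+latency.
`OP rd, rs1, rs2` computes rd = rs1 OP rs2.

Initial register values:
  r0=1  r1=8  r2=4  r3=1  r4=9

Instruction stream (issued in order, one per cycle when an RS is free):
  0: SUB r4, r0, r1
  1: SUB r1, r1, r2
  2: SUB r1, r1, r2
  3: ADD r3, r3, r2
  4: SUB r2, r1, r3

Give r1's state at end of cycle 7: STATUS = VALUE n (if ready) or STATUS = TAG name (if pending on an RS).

STATUS = VALUE 0

c1: issue SUB r4<-Add1 | r0:1,r1:8,r2:4,r3:1,r4:Add1
c2: issue SUB r1<-Add2 | r0:1,r1:Add2,r2:4,r3:1,r4:Add1
c3: CDB Add1=-7; issue SUB r1<-Add1 | r0:1,r1:Add1,r2:4,r3:1,r4:-7
c4: CDB Add2=4; issue ADD r3<-Add2 | r0:1,r1:Add1,r2:4,r3:Add2,r4:-7
c5: stall | r0:1,r1:Add1,r2:4,r3:Add2,r4:-7
c6: CDB Add1=0; issue SUB r2<-Add1 | r0:1,r1:0,r2:Add1,r3:Add2,r4:-7
c7: CDB Add2=5 | r0:1,r1:0,r2:Add1,r3:5,r4:-7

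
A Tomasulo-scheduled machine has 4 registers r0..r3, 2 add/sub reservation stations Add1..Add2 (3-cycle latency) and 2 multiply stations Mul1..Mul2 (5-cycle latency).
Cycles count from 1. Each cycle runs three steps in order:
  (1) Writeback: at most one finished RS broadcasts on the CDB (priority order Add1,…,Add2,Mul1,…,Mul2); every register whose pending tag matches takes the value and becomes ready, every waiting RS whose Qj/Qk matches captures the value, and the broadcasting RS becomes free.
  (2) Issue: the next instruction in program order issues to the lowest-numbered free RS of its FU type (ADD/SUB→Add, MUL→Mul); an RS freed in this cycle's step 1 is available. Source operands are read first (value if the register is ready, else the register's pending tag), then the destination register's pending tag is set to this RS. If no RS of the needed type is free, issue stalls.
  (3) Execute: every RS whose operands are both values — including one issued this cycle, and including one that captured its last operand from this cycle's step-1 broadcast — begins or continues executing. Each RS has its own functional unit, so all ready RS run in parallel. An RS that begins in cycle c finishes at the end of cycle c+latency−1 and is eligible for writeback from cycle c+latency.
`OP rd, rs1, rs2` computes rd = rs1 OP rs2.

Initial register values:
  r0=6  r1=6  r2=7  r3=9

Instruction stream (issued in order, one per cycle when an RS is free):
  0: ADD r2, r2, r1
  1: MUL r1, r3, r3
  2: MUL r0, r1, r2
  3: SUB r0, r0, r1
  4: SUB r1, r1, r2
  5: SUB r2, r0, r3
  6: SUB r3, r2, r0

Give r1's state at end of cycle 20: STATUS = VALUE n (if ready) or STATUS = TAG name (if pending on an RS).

c1: issue ADD r2<-Add1 | r0:6,r1:6,r2:Add1,r3:9
c2: issue MUL r1<-Mul1 | r0:6,r1:Mul1,r2:Add1,r3:9
c3: issue MUL r0<-Mul2 | r0:Mul2,r1:Mul1,r2:Add1,r3:9
c4: CDB Add1=13; issue SUB r0<-Add1 | r0:Add1,r1:Mul1,r2:13,r3:9
c5: issue SUB r1<-Add2 | r0:Add1,r1:Add2,r2:13,r3:9
c6: stall | r0:Add1,r1:Add2,r2:13,r3:9
c7: CDB Mul1=81; stall | r0:Add1,r1:Add2,r2:13,r3:9
c8: stall | r0:Add1,r1:Add2,r2:13,r3:9
c9: stall | r0:Add1,r1:Add2,r2:13,r3:9
c10: CDB Add2=68; issue SUB r2<-Add2 | r0:Add1,r1:68,r2:Add2,r3:9
c11: stall | r0:Add1,r1:68,r2:Add2,r3:9
c12: CDB Mul2=1053; stall | r0:Add1,r1:68,r2:Add2,r3:9
c13: stall | r0:Add1,r1:68,r2:Add2,r3:9
c14: stall | r0:Add1,r1:68,r2:Add2,r3:9
c15: CDB Add1=972; issue SUB r3<-Add1 | r0:972,r1:68,r2:Add2,r3:Add1
c16: - | r0:972,r1:68,r2:Add2,r3:Add1
c17: - | r0:972,r1:68,r2:Add2,r3:Add1
c18: CDB Add2=963 | r0:972,r1:68,r2:963,r3:Add1
c19: - | r0:972,r1:68,r2:963,r3:Add1
c20: - | r0:972,r1:68,r2:963,r3:Add1

STATUS = VALUE 68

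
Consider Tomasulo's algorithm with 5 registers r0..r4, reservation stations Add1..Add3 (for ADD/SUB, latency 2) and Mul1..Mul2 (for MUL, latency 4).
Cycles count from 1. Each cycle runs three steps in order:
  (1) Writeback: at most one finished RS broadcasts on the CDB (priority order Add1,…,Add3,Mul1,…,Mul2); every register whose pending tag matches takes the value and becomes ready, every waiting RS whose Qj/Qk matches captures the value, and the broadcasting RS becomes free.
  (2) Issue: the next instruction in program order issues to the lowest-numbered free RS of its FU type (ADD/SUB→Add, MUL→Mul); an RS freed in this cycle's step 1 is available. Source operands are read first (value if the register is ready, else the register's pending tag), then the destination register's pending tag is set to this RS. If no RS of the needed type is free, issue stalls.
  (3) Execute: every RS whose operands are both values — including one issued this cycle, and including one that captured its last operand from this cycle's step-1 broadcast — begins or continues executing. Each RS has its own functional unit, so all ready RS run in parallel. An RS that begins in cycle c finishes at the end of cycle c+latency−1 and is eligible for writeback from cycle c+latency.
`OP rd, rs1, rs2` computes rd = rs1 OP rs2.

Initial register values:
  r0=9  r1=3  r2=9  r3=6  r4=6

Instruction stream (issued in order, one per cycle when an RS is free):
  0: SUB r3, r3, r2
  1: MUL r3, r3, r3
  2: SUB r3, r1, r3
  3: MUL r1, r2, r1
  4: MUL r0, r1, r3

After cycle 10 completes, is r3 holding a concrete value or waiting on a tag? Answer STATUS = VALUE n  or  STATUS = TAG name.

STATUS = VALUE -6

cycle 1: issue SUB r3<-Add1 // r0:9,r1:3,r2:9,r3:Add1,r4:6
cycle 2: issue MUL r3<-Mul1 // r0:9,r1:3,r2:9,r3:Mul1,r4:6
cycle 3: CDB Add1=-3; issue SUB r3<-Add1 // r0:9,r1:3,r2:9,r3:Add1,r4:6
cycle 4: issue MUL r1<-Mul2 // r0:9,r1:Mul2,r2:9,r3:Add1,r4:6
cycle 5: stall // r0:9,r1:Mul2,r2:9,r3:Add1,r4:6
cycle 6: stall // r0:9,r1:Mul2,r2:9,r3:Add1,r4:6
cycle 7: CDB Mul1=9; issue MUL r0<-Mul1 // r0:Mul1,r1:Mul2,r2:9,r3:Add1,r4:6
cycle 8: CDB Mul2=27 // r0:Mul1,r1:27,r2:9,r3:Add1,r4:6
cycle 9: CDB Add1=-6 // r0:Mul1,r1:27,r2:9,r3:-6,r4:6
cycle 10: - // r0:Mul1,r1:27,r2:9,r3:-6,r4:6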